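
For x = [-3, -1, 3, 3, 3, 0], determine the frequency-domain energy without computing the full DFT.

Parseval: Σ|x[n]|² = (1/N)Σ|X[k]|², so Σ|X[k]|² = N·Σ|x[n]|² = 6·37.0000

Σ|X[k]|² = N·Σ|x[n]|² = 6·37.0000 = 222.0000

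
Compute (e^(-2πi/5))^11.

Since ω_5^5 = 1, powers reduce modulo 5.
11 mod 5 = 1
So ω_5^11 = ω_5^1 = e^(-2πi·1/5)

ω_5^11 = ω_5^1 = 0.3090-0.9511i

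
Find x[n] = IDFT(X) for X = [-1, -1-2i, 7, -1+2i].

x[n] = (1/4) Σ(k=0 to 3) X[k] · e^(2πikn/4)

Computing each x[n]:
x[0] = 1
x[1] = -1
x[2] = 2
x[3] = -3

x = [1, -1, 2, -3]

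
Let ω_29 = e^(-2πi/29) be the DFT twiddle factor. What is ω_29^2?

ω_29^2 = e^(-2πi·2/29)
= cos(-2π·2/29) + i·sin(-2π·2/29)
= cos(-4π/29) + i·sin(-4π/29)

ω_29^2 = cos(-4π/29) + i·sin(-4π/29) = 0.9076-0.4199i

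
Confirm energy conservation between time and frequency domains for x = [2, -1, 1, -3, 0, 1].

Time domain:
Σ|x[n]|² = |2|² + |-1|² + |1|² + |-3|² + |0|² + |1|² = 16.0000

Frequency domain:
(1/6)Σ|X[k]|² = (1/6)(|0|² + |4.5000+0.8660i|² + |-1.5000+2.5981i|² + |6|² + |-1.5000-2.5981i|² + |4.5000-0.8660i|²) = (1/6)·96.0000 = 16.0000

Both sides agree, confirming Parseval's theorem.

Σ|x[n]|² = (1/N)Σ|X[k]|² = 16.0000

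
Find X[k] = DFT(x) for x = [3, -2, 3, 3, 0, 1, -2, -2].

X[k] = Σ(n=0 to 7) x[n] · ω_8^(nk)
where ω_8 = e^(-2πi/8)

Computing each X[k]:
X[0] = 4
X[1] = -2.6569-6.4142i
X[2] = 2+2i
X[3] = 8.6569+3.5858i
X[4] = 4
X[5] = 8.6569-3.5858i
X[6] = 2-2i
X[7] = -2.6569+6.4142i

X = [4, -2.6569-6.4142i, 2+2i, 8.6569+3.5858i, 4, 8.6569-3.5858i, 2-2i, -2.6569+6.4142i]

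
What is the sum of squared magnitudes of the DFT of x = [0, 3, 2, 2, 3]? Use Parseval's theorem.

Parseval: Σ|x[n]|² = (1/N)Σ|X[k]|², so Σ|X[k]|² = N·Σ|x[n]|² = 5·26.0000

Σ|X[k]|² = N·Σ|x[n]|² = 5·26.0000 = 130.0000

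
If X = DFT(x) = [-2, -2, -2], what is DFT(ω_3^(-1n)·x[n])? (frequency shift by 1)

Modulation property: DFT(ω_3^(-1n)·x[n]) = X[(k-1) mod 3], so circularly shift X by 1 positions.

X[k-1] = [-2, -2, -2]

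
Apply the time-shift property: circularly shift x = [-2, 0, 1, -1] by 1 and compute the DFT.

Time shift by 1: X_shifted[k] = ω_4^(1k) · X[k]
Shifted x = [-1, -2, 0, 1]

DFT(x[n-1]) = [-2, -1+3i, 0, -1-3i]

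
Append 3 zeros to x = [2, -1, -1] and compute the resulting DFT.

Original 3-point DFT: [0, 3, 3]
Zero-padded 6-point DFT provides frequency interpolation.

DFT_6([x, 0, ...]) = [0, 2.0000+1.7321i, 3, 2, 3, 2.0000-1.7321i]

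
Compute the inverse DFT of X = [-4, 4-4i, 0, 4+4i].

x[n] = (1/4) Σ(k=0 to 3) X[k] · e^(2πikn/4)

Computing each x[n]:
x[0] = 1
x[1] = 1
x[2] = -3
x[3] = -3

x = [1, 1, -3, -3]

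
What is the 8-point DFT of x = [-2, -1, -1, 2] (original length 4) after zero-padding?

Original 4-point DFT: [-2, -1+3i, -4, -1-3i]
Zero-padded 8-point DFT provides frequency interpolation.

DFT_8([x, 0, ...]) = [-2, -4.1213+0.2929i, -1+3i, 0.1213-1.7071i, -4, 0.1213+1.7071i, -1-3i, -4.1213-0.2929i]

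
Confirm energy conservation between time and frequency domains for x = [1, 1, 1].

Time domain:
Σ|x[n]|² = |1|² + |1|² + |1|² = 3.0000

Frequency domain:
(1/3)Σ|X[k]|² = (1/3)(|3|² + |0|² + |0|²) = (1/3)·9.0000 = 3.0000

Both sides agree, confirming Parseval's theorem.

Σ|x[n]|² = (1/N)Σ|X[k]|² = 3.0000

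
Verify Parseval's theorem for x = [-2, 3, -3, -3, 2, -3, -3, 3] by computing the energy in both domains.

Time domain:
Σ|x[n]|² = |-2|² + |3|² + |-3|² + |-3|² + |2|² + |-3|² + |-3|² + |3|² = 62.0000

Frequency domain:
(1/8)Σ|X[k]|² = (1/8)(|-6|² + |4.4853|² + |6|² + |-12.4853|² + |-6|² + |-12.4853|² + |6|² + |4.4853|²) = (1/8)·496.0000 = 62.0000

Both sides agree, confirming Parseval's theorem.

Σ|x[n]|² = (1/N)Σ|X[k]|² = 62.0000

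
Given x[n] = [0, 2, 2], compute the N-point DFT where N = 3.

X[k] = Σ(n=0 to 2) x[n] · ω_3^(nk)
where ω_3 = e^(-2πi/3)

Computing each X[k]:
X[0] = 4
X[1] = -2
X[2] = -2

X = [4, -2, -2]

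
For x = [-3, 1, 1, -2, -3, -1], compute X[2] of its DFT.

X[2] = Σ(n=0 to 5) x[n] · ω_6^(2n) where ω_6 = e^(-2πi/6)
= (-3)·ω_6^0 + (1)·ω_6^2 + (1)·ω_6^4 + (-2)·ω_6^6 + (-3)·ω_6^8 + (-1)·ω_6^10

X[2] = -4.0000+1.7321i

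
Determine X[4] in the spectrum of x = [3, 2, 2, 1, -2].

X[4] = Σ(n=0 to 4) x[n] · ω_5^(4n) where ω_5 = e^(-2πi/5)
= (3)·ω_5^0 + (2)·ω_5^4 + (2)·ω_5^8 + (1)·ω_5^12 + (-2)·ω_5^16

X[4] = 0.5729+4.3920i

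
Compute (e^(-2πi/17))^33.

Since ω_17^17 = 1, powers reduce modulo 17.
33 mod 17 = 16
So ω_17^33 = ω_17^16 = e^(-2πi·16/17)

ω_17^33 = ω_17^16 = 0.9325+0.3612i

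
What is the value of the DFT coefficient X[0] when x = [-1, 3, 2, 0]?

X[0] = Σ(n=0 to 3) x[n] · ω_4^0 = Σ x[n]
= (-1) + (3) + (2) + (0)

X[0] = 4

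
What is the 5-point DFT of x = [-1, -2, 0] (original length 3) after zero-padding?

Original 3-point DFT: [-3, 1.7321i, -1.7321i]
Zero-padded 5-point DFT provides frequency interpolation.

DFT_5([x, 0, ...]) = [-3, -1.6180+1.9021i, 0.6180+1.1756i, 0.6180-1.1756i, -1.6180-1.9021i]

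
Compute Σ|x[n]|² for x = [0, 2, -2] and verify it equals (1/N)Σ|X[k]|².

Time domain:
Σ|x[n]|² = |0|² + |2|² + |-2|² = 8.0000

Frequency domain:
(1/3)Σ|X[k]|² = (1/3)(|0|² + |-3.4641i|² + |3.4641i|²) = (1/3)·24.0000 = 8.0000

Both sides agree, confirming Parseval's theorem.

Σ|x[n]|² = (1/N)Σ|X[k]|² = 8.0000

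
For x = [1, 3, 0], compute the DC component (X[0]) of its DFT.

X[0] = Σ(n=0 to 2) x[n] · ω_3^0 = Σ x[n]
= (1) + (3) + (0)

X[0] = 4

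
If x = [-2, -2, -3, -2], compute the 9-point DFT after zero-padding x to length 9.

Original 4-point DFT: [-9, 1, -1, 1]
Zero-padded 9-point DFT provides frequency interpolation.

DFT_9([x, 0, ...]) = [-9, -3.0530+5.9720i, 1.4718+1.2636i, -1.5000-0.8660i, -1.4187+0.4877i, -1.4187-0.4877i, -1.5000+0.8660i, 1.4718-1.2636i, -3.0530-5.9720i]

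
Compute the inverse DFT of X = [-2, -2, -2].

x[n] = (1/3) Σ(k=0 to 2) X[k] · e^(2πikn/3)

Computing each x[n]:
x[0] = -2
x[1] = 0
x[2] = 0

x = [-2, 0, 0]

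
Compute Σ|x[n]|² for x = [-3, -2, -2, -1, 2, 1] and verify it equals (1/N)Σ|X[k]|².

Time domain:
Σ|x[n]|² = |-3|² + |-2|² + |-2|² + |-1|² + |2|² + |1|² = 23.0000

Frequency domain:
(1/6)Σ|X[k]|² = (1/6)(|-5|² + |-2.5000+6.0622i|² + |-3.5000-0.8660i|² + |-1|² + |-3.5000+0.8660i|² + |-2.5000-6.0622i|²) = (1/6)·138.0000 = 23.0000

Both sides agree, confirming Parseval's theorem.

Σ|x[n]|² = (1/N)Σ|X[k]|² = 23.0000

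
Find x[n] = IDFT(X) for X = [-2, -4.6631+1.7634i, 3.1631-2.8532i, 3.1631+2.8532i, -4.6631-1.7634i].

x[n] = (1/5) Σ(k=0 to 4) X[k] · e^(2πikn/5)

Computing each x[n]:
x[0] = -1
x[1] = -2
x[2] = 0
x[3] = 3
x[4] = -2

x = [-1, -2, 0, 3, -2]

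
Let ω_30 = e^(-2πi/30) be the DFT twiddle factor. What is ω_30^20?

ω_30^20 = e^(-2πi·20/30)
= cos(-2π·20/30) + i·sin(-2π·20/30)
= cos(-40π/30) + i·sin(-40π/30)

ω_30^20 = cos(-40π/30) + i·sin(-40π/30) = -0.5000+0.8660i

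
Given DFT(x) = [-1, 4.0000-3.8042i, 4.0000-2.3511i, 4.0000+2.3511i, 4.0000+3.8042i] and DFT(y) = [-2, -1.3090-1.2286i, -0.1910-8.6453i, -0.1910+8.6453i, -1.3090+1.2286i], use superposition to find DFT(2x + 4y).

By linearity: DFT(2x + 4y) = 2·DFT(x) + 4·DFT(y)
= 2·[-1, 4.0000-3.8042i, 4.0000-2.3511i, 4.0000+2.3511i, 4.0000+3.8042i] + 4·[-2, -1.3090-1.2286i, -0.1910-8.6453i, -0.1910+8.6453i, -1.3090+1.2286i]

Computing element-wise:
Z[0] = 2·(-1) + 4·(-2) = -10
Z[1] = 2·(4.0000-3.8042i) + 4·(-1.3090-1.2286i) = 2.7640-12.5228i
Z[2] = 2·(4.0000-2.3511i) + 4·(-0.1910-8.6453i) = 7.2360-39.2834i
Z[3] = 2·(4.0000+2.3511i) + 4·(-0.1910+8.6453i) = 7.2360+39.2834i
Z[4] = 2·(4.0000+3.8042i) + 4·(-1.3090+1.2286i) = 2.7640+12.5228i

DFT(2x + 4y) = 2·X + 4·Y = [-10, 2.7640-12.5228i, 7.2360-39.2834i, 7.2360+39.2834i, 2.7640+12.5228i]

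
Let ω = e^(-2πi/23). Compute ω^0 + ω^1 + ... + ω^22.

Sum of all nth roots of unity equals 0 for n > 1 (geometric series with r ≠ 1).

0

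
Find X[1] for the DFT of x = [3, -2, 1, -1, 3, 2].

X[1] = Σ(n=0 to 5) x[n] · ω_6^(1n) where ω_6 = e^(-2πi/6)
= (3)·ω_6^0 + (-2)·ω_6^1 + (1)·ω_6^2 + (-1)·ω_6^3 + (3)·ω_6^4 + (2)·ω_6^5

X[1] = 2.0000+5.1962i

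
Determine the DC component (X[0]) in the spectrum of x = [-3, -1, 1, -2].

X[0] = Σ(n=0 to 3) x[n] · ω_4^0 = Σ x[n]
= (-3) + (-1) + (1) + (-2)

X[0] = -5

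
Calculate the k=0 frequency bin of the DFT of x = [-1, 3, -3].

X[0] = Σ(n=0 to 2) x[n] · ω_3^0 = Σ x[n]
= (-1) + (3) + (-3)

X[0] = -1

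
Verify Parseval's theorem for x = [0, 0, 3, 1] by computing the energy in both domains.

Time domain:
Σ|x[n]|² = |0|² + |0|² + |3|² + |1|² = 10.0000

Frequency domain:
(1/4)Σ|X[k]|² = (1/4)(|4|² + |-3+1i|² + |2|² + |-3-1i|²) = (1/4)·40.0000 = 10.0000

Both sides agree, confirming Parseval's theorem.

Σ|x[n]|² = (1/N)Σ|X[k]|² = 10.0000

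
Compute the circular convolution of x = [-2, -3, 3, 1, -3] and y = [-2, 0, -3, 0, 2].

(x ⊛ y)[n] = Σ(m=0 to 4) x[m] · y[(n-m) mod 5]

Computing each output sample:
(x ⊛ y)[0] = -5
(x ⊛ y)[1] = 21
(x ⊛ y)[2] = 2
(x ⊛ y)[3] = 1
(x ⊛ y)[4] = -7

x ⊛ y = [-5, 21, 2, 1, -7]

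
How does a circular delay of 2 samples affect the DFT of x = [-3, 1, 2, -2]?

Time shift by 2: X_shifted[k] = ω_4^(2k) · X[k]
Shifted x = [2, -2, -3, 1]

DFT(x[n-2]) = [-2, 5+3i, 0, 5-3i]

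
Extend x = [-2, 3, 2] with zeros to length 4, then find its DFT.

Original 3-point DFT: [3, -4.5000-0.8660i, -4.5000+0.8660i]
Zero-padded 4-point DFT provides frequency interpolation.

DFT_4([x, 0, ...]) = [3, -4-3i, -3, -4+3i]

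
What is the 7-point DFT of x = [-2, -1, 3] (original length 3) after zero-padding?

Original 3-point DFT: [0, -3.0000+3.4641i, -3.0000-3.4641i]
Zero-padded 7-point DFT provides frequency interpolation.

DFT_7([x, 0, ...]) = [0, -3.2911-2.1430i, -4.4804+2.2766i, 0.7714+2.7794i, 0.7714-2.7794i, -4.4804-2.2766i, -3.2911+2.1430i]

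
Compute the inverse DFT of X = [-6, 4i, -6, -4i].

x[n] = (1/4) Σ(k=0 to 3) X[k] · e^(2πikn/4)

Computing each x[n]:
x[0] = -3
x[1] = -2
x[2] = -3
x[3] = 2

x = [-3, -2, -3, 2]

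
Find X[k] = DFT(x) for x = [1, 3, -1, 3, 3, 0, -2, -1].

X[k] = Σ(n=0 to 7) x[n] · ω_8^(nk)
where ω_8 = e^(-2πi/8)

Computing each X[k]:
X[0] = 6
X[1] = -2.7071-5.9497i
X[2] = 7-1i
X[3] = -1.2929-3.9497i
X[4] = -4
X[5] = -1.2929+3.9497i
X[6] = 7+1i
X[7] = -2.7071+5.9497i

X = [6, -2.7071-5.9497i, 7-1i, -1.2929-3.9497i, -4, -1.2929+3.9497i, 7+1i, -2.7071+5.9497i]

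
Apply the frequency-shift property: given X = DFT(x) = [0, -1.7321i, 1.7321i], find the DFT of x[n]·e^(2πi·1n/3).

Modulation property: DFT(ω_3^(-1n)·x[n]) = X[(k-1) mod 3], so circularly shift X by 1 positions.

X[k-1] = [1.7321i, 0, -1.7321i]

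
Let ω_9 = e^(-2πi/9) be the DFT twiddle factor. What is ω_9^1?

ω_9^1 = e^(-2πi·1/9)
= cos(-2π·1/9) + i·sin(-2π·1/9)
= cos(-2π/9) + i·sin(-2π/9)

ω_9^1 = cos(-2π/9) + i·sin(-2π/9) = 0.7660-0.6428i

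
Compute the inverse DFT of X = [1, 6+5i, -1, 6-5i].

x[n] = (1/4) Σ(k=0 to 3) X[k] · e^(2πikn/4)

Computing each x[n]:
x[0] = 3
x[1] = -2
x[2] = -3
x[3] = 3

x = [3, -2, -3, 3]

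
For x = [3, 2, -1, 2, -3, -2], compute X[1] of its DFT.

X[1] = Σ(n=0 to 5) x[n] · ω_6^(1n) where ω_6 = e^(-2πi/6)
= (3)·ω_6^0 + (2)·ω_6^1 + (-1)·ω_6^2 + (2)·ω_6^3 + (-3)·ω_6^4 + (-2)·ω_6^5

X[1] = 3.0000-5.1962i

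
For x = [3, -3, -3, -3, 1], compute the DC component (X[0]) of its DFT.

X[0] = Σ(n=0 to 4) x[n] · ω_5^0 = Σ x[n]
= (3) + (-3) + (-3) + (-3) + (1)

X[0] = -5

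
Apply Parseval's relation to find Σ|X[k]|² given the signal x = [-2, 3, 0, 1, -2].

Parseval: Σ|x[n]|² = (1/N)Σ|X[k]|², so Σ|X[k]|² = N·Σ|x[n]|² = 5·18.0000

Σ|X[k]|² = N·Σ|x[n]|² = 5·18.0000 = 90.0000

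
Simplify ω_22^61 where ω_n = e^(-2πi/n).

Since ω_22^22 = 1, powers reduce modulo 22.
61 mod 22 = 17
So ω_22^61 = ω_22^17 = e^(-2πi·17/22)

ω_22^61 = ω_22^17 = 0.1423+0.9898i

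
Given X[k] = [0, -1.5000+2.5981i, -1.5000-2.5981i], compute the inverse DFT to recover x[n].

x[n] = (1/3) Σ(k=0 to 2) X[k] · e^(2πikn/3)

Computing each x[n]:
x[0] = -1
x[1] = -1
x[2] = 2

x = [-1, -1, 2]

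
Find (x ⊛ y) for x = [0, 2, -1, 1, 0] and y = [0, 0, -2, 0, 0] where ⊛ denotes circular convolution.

(x ⊛ y)[n] = Σ(m=0 to 4) x[m] · y[(n-m) mod 5]

Computing each output sample:
(x ⊛ y)[0] = -2
(x ⊛ y)[1] = 0
(x ⊛ y)[2] = 0
(x ⊛ y)[3] = -4
(x ⊛ y)[4] = 2

x ⊛ y = [-2, 0, 0, -4, 2]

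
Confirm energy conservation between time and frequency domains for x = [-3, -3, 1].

Time domain:
Σ|x[n]|² = |-3|² + |-3|² + |1|² = 19.0000

Frequency domain:
(1/3)Σ|X[k]|² = (1/3)(|-5|² + |-2.0000+3.4641i|² + |-2.0000-3.4641i|²) = (1/3)·57.0000 = 19.0000

Both sides agree, confirming Parseval's theorem.

Σ|x[n]|² = (1/N)Σ|X[k]|² = 19.0000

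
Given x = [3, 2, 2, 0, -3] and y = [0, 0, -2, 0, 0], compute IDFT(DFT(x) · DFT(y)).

(x ⊛ y)[n] = Σ(m=0 to 4) x[m] · y[(n-m) mod 5]

Computing each output sample:
(x ⊛ y)[0] = 0
(x ⊛ y)[1] = 6
(x ⊛ y)[2] = -6
(x ⊛ y)[3] = -4
(x ⊛ y)[4] = -4

x ⊛ y = [0, 6, -6, -4, -4]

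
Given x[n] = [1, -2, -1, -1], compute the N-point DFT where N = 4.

X[k] = Σ(n=0 to 3) x[n] · ω_4^(nk)
where ω_4 = e^(-2πi/4)

Computing each X[k]:
X[0] = -3
X[1] = 2+1i
X[2] = 3
X[3] = 2-1i

X = [-3, 2+1i, 3, 2-1i]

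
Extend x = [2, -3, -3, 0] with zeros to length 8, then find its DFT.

Original 4-point DFT: [-4, 5+3i, 2, 5-3i]
Zero-padded 8-point DFT provides frequency interpolation.

DFT_8([x, 0, ...]) = [-4, -0.1213+5.1213i, 5+3i, 4.1213-0.8787i, 2, 4.1213+0.8787i, 5-3i, -0.1213-5.1213i]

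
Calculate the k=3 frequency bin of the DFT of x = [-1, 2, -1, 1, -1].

X[3] = Σ(n=0 to 4) x[n] · ω_5^(3n) where ω_5 = e^(-2πi/5)
= (-1)·ω_5^0 + (2)·ω_5^3 + (-1)·ω_5^6 + (1)·ω_5^9 + (-1)·ω_5^12

X[3] = -1.8090+3.6655i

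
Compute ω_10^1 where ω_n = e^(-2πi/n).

ω_10^1 = e^(-2πi·1/10)
= cos(-2π·1/10) + i·sin(-2π·1/10)
= cos(-2π/10) + i·sin(-2π/10)

ω_10^1 = cos(-2π/10) + i·sin(-2π/10) = 0.8090-0.5878i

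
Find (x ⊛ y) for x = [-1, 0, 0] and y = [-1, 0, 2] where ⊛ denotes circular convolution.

(x ⊛ y)[n] = Σ(m=0 to 2) x[m] · y[(n-m) mod 3]

Computing each output sample:
(x ⊛ y)[0] = 1
(x ⊛ y)[1] = 0
(x ⊛ y)[2] = -2

x ⊛ y = [1, 0, -2]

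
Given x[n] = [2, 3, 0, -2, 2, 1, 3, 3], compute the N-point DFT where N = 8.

X[k] = Σ(n=0 to 7) x[n] · ω_8^(nk)
where ω_8 = e^(-2πi/8)

Computing each X[k]:
X[0] = 12
X[1] = 4.9497+5.1213i
X[2] = 1-3i
X[3] = -4.9497-0.8787i
X[4] = 2
X[5] = -4.9497+0.8787i
X[6] = 1+3i
X[7] = 4.9497-5.1213i

X = [12, 4.9497+5.1213i, 1-3i, -4.9497-0.8787i, 2, -4.9497+0.8787i, 1+3i, 4.9497-5.1213i]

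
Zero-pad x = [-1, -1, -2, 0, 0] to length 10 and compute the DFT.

Original 5-point DFT: [-4, 0.3090+2.1266i, -0.8090-1.3143i, -0.8090+1.3143i, 0.3090-2.1266i]
Zero-padded 10-point DFT provides frequency interpolation.

DFT_10([x, 0, ...]) = [-4, -2.4271+2.4899i, 0.3090+2.1266i, 0.9271-0.2245i, -0.8090-1.3143i, -2, -0.8090+1.3143i, 0.9271+0.2245i, 0.3090-2.1266i, -2.4271-2.4899i]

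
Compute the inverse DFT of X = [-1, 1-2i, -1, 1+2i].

x[n] = (1/4) Σ(k=0 to 3) X[k] · e^(2πikn/4)

Computing each x[n]:
x[0] = 0
x[1] = 1
x[2] = -1
x[3] = -1

x = [0, 1, -1, -1]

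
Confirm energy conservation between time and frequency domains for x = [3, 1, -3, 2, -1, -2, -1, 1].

Time domain:
Σ|x[n]|² = |3|² + |1|² + |-3|² + |2|² + |-1|² + |-2|² + |-1|² + |1|² = 30.0000

Frequency domain:
(1/8)Σ|X[k]|² = (1/8)(|0|² + |5.4142-0.8284i|² + |6+4i|² + |2.5858-4.8284i|² + |-4|² + |2.5858+4.8284i|² + |6-4i|² + |5.4142+0.8284i|²) = (1/8)·240.0000 = 30.0000

Both sides agree, confirming Parseval's theorem.

Σ|x[n]|² = (1/N)Σ|X[k]|² = 30.0000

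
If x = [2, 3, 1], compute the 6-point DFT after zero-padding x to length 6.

Original 3-point DFT: [6, -1.7321i, 1.7321i]
Zero-padded 6-point DFT provides frequency interpolation.

DFT_6([x, 0, ...]) = [6, 3.0000-3.4641i, -1.7321i, 0, 1.7321i, 3.0000+3.4641i]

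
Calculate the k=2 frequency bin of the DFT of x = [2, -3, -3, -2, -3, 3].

X[2] = Σ(n=0 to 5) x[n] · ω_6^(2n) where ω_6 = e^(-2πi/6)
= (2)·ω_6^0 + (-3)·ω_6^2 + (-3)·ω_6^4 + (-2)·ω_6^6 + (-3)·ω_6^8 + (3)·ω_6^10

X[2] = 3.0000+5.1962i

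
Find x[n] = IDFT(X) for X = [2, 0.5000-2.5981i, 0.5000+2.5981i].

x[n] = (1/3) Σ(k=0 to 2) X[k] · e^(2πikn/3)

Computing each x[n]:
x[0] = 1
x[1] = 2
x[2] = -1

x = [1, 2, -1]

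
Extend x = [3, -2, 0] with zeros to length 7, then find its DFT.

Original 3-point DFT: [1, 4.0000+1.7321i, 4.0000-1.7321i]
Zero-padded 7-point DFT provides frequency interpolation.

DFT_7([x, 0, ...]) = [1, 1.7530+1.5637i, 3.4450+1.9499i, 4.8019+0.8678i, 4.8019-0.8678i, 3.4450-1.9499i, 1.7530-1.5637i]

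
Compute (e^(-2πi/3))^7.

Since ω_3^3 = 1, powers reduce modulo 3.
7 mod 3 = 1
So ω_3^7 = ω_3^1 = e^(-2πi·1/3)

ω_3^7 = ω_3^1 = -0.5000-0.8660i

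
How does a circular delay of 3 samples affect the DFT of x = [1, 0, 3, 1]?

Time shift by 3: X_shifted[k] = ω_4^(3k) · X[k]
Shifted x = [0, 3, 1, 1]

DFT(x[n-3]) = [5, -1-2i, -3, -1+2i]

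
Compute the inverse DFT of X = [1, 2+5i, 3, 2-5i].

x[n] = (1/4) Σ(k=0 to 3) X[k] · e^(2πikn/4)

Computing each x[n]:
x[0] = 2
x[1] = -3
x[2] = 0
x[3] = 2

x = [2, -3, 0, 2]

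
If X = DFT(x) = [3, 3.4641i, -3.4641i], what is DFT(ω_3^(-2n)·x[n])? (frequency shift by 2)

Modulation property: DFT(ω_3^(-2n)·x[n]) = X[(k-2) mod 3], so circularly shift X by 2 positions.

X[k-2] = [3.4641i, -3.4641i, 3]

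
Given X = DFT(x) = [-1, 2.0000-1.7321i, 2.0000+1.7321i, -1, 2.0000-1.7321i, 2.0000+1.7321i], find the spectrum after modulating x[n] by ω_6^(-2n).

Modulation property: DFT(ω_6^(-2n)·x[n]) = X[(k-2) mod 6], so circularly shift X by 2 positions.

X[k-2] = [2.0000-1.7321i, 2.0000+1.7321i, -1, 2.0000-1.7321i, 2.0000+1.7321i, -1]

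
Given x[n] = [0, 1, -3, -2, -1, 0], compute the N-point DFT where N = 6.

X[k] = Σ(n=0 to 5) x[n] · ω_6^(nk)
where ω_6 = e^(-2πi/6)

Computing each X[k]:
X[0] = -5
X[1] = 4.5000+0.8660i
X[2] = -0.5000-2.5981i
X[3] = -3
X[4] = -0.5000+2.5981i
X[5] = 4.5000-0.8660i

X = [-5, 4.5000+0.8660i, -0.5000-2.5981i, -3, -0.5000+2.5981i, 4.5000-0.8660i]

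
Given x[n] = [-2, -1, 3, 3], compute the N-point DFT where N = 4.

X[k] = Σ(n=0 to 3) x[n] · ω_4^(nk)
where ω_4 = e^(-2πi/4)

Computing each X[k]:
X[0] = 3
X[1] = -5+4i
X[2] = -1
X[3] = -5-4i

X = [3, -5+4i, -1, -5-4i]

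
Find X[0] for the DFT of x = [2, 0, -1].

X[0] = Σ(n=0 to 2) x[n] · ω_3^0 = Σ x[n]
= (2) + (0) + (-1)

X[0] = 1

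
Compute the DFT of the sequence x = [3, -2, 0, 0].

X[k] = Σ(n=0 to 3) x[n] · ω_4^(nk)
where ω_4 = e^(-2πi/4)

Computing each X[k]:
X[0] = 1
X[1] = 3+2i
X[2] = 5
X[3] = 3-2i

X = [1, 3+2i, 5, 3-2i]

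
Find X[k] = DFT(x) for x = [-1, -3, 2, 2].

X[k] = Σ(n=0 to 3) x[n] · ω_4^(nk)
where ω_4 = e^(-2πi/4)

Computing each X[k]:
X[0] = 0
X[1] = -3+5i
X[2] = 2
X[3] = -3-5i

X = [0, -3+5i, 2, -3-5i]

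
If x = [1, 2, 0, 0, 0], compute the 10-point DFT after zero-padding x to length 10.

Original 5-point DFT: [3, 1.6180-1.9021i, -0.6180-1.1756i, -0.6180+1.1756i, 1.6180+1.9021i]
Zero-padded 10-point DFT provides frequency interpolation.

DFT_10([x, 0, ...]) = [3, 2.6180-1.1756i, 1.6180-1.9021i, 0.3820-1.9021i, -0.6180-1.1756i, -1, -0.6180+1.1756i, 0.3820+1.9021i, 1.6180+1.9021i, 2.6180+1.1756i]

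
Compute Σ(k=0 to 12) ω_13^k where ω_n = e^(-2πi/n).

Sum of all nth roots of unity equals 0 for n > 1 (geometric series with r ≠ 1).

0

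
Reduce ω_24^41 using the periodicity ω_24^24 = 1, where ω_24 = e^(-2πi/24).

Since ω_24^24 = 1, powers reduce modulo 24.
41 mod 24 = 17
So ω_24^41 = ω_24^17 = e^(-2πi·17/24)

ω_24^41 = ω_24^17 = -0.2588+0.9659i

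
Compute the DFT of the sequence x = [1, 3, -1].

X[k] = Σ(n=0 to 2) x[n] · ω_3^(nk)
where ω_3 = e^(-2πi/3)

Computing each X[k]:
X[0] = 3
X[1] = -3.4641i
X[2] = 3.4641i

X = [3, -3.4641i, 3.4641i]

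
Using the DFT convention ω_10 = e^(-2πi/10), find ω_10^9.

ω_10^9 = e^(-2πi·9/10)
= cos(-2π·9/10) + i·sin(-2π·9/10)
= cos(-18π/10) + i·sin(-18π/10)

ω_10^9 = cos(-18π/10) + i·sin(-18π/10) = 0.8090+0.5878i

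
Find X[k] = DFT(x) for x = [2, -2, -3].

X[k] = Σ(n=0 to 2) x[n] · ω_3^(nk)
where ω_3 = e^(-2πi/3)

Computing each X[k]:
X[0] = -3
X[1] = 4.5000-0.8660i
X[2] = 4.5000+0.8660i

X = [-3, 4.5000-0.8660i, 4.5000+0.8660i]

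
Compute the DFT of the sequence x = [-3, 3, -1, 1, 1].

X[k] = Σ(n=0 to 4) x[n] · ω_5^(nk)
where ω_5 = e^(-2πi/5)

Computing each X[k]:
X[0] = 1
X[1] = -1.7639-0.7265i
X[2] = -6.2361-3.0777i
X[3] = -6.2361+3.0777i
X[4] = -1.7639+0.7265i

X = [1, -1.7639-0.7265i, -6.2361-3.0777i, -6.2361+3.0777i, -1.7639+0.7265i]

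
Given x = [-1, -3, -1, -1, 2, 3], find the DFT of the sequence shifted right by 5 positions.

Time shift by 5: X_shifted[k] = ω_6^(5k) · X[k]
Shifted x = [-3, -1, -1, 2, 3, -1]

DFT(x[n-5]) = [-1, -7.0000+3.4641i, -1.0000-3.4641i, -1, -1.0000+3.4641i, -7.0000-3.4641i]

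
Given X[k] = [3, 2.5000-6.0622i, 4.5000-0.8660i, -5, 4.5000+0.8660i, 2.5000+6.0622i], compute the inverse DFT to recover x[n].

x[n] = (1/6) Σ(k=0 to 5) X[k] · e^(2πikn/6)

Computing each x[n]:
x[0] = 2
x[1] = 3
x[2] = 0
x[3] = 2
x[4] = -3
x[5] = -1

x = [2, 3, 0, 2, -3, -1]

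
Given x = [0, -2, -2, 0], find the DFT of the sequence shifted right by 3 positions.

Time shift by 3: X_shifted[k] = ω_4^(3k) · X[k]
Shifted x = [-2, -2, 0, 0]

DFT(x[n-3]) = [-4, -2+2i, 0, -2-2i]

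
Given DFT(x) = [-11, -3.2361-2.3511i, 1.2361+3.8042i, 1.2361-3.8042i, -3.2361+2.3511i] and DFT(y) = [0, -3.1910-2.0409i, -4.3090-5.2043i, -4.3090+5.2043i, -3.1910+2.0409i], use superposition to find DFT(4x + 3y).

By linearity: DFT(4x + 3y) = 4·DFT(x) + 3·DFT(y)
= 4·[-11, -3.2361-2.3511i, 1.2361+3.8042i, 1.2361-3.8042i, -3.2361+2.3511i] + 3·[0, -3.1910-2.0409i, -4.3090-5.2043i, -4.3090+5.2043i, -3.1910+2.0409i]

Computing element-wise:
Z[0] = 4·(-11) + 3·(0) = -44
Z[1] = 4·(-3.2361-2.3511i) + 3·(-3.1910-2.0409i) = -22.5174-15.5271i
Z[2] = 4·(1.2361+3.8042i) + 3·(-4.3090-5.2043i) = -7.9826-0.3961i
Z[3] = 4·(1.2361-3.8042i) + 3·(-4.3090+5.2043i) = -7.9826+0.3961i
Z[4] = 4·(-3.2361+2.3511i) + 3·(-3.1910+2.0409i) = -22.5174+15.5271i

DFT(4x + 3y) = 4·X + 3·Y = [-44, -22.5174-15.5271i, -7.9826-0.3961i, -7.9826+0.3961i, -22.5174+15.5271i]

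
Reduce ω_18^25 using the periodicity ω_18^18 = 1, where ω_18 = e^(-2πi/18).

Since ω_18^18 = 1, powers reduce modulo 18.
25 mod 18 = 7
So ω_18^25 = ω_18^7 = e^(-2πi·7/18)

ω_18^25 = ω_18^7 = -0.7660-0.6428i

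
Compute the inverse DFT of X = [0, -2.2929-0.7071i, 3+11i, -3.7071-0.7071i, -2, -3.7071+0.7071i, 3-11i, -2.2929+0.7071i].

x[n] = (1/8) Σ(k=0 to 7) X[k] · e^(2πikn/8)

Computing each x[n]:
x[0] = -1
x[1] = -2
x[2] = -1
x[3] = 3
x[4] = 2
x[5] = -3
x[6] = -1
x[7] = 3

x = [-1, -2, -1, 3, 2, -3, -1, 3]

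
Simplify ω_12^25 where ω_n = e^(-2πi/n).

Since ω_12^12 = 1, powers reduce modulo 12.
25 mod 12 = 1
So ω_12^25 = ω_12^1 = e^(-2πi·1/12)

ω_12^25 = ω_12^1 = 0.8660-0.5000i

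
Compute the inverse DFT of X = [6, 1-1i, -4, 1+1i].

x[n] = (1/4) Σ(k=0 to 3) X[k] · e^(2πikn/4)

Computing each x[n]:
x[0] = 1
x[1] = 3
x[2] = 0
x[3] = 2

x = [1, 3, 0, 2]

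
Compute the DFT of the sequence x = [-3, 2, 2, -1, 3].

X[k] = Σ(n=0 to 4) x[n] · ω_5^(nk)
where ω_5 = e^(-2πi/5)

Computing each X[k]:
X[0] = 3
X[1] = -2.2639-0.8123i
X[2] = -6.7361+3.4410i
X[3] = -6.7361-3.4410i
X[4] = -2.2639+0.8123i

X = [3, -2.2639-0.8123i, -6.7361+3.4410i, -6.7361-3.4410i, -2.2639+0.8123i]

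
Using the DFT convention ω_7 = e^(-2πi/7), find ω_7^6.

ω_7^6 = e^(-2πi·6/7)
= cos(-2π·6/7) + i·sin(-2π·6/7)
= cos(-12π/7) + i·sin(-12π/7)

ω_7^6 = cos(-12π/7) + i·sin(-12π/7) = 0.6235+0.7818i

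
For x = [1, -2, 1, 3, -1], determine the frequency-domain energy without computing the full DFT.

Parseval: Σ|x[n]|² = (1/N)Σ|X[k]|², so Σ|X[k]|² = N·Σ|x[n]|² = 5·16.0000

Σ|X[k]|² = N·Σ|x[n]|² = 5·16.0000 = 80.0000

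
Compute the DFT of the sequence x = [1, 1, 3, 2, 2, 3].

X[k] = Σ(n=0 to 5) x[n] · ω_6^(nk)
where ω_6 = e^(-2πi/6)

Computing each X[k]:
X[0] = 12
X[1] = -1.5000+0.8660i
X[2] = -1.5000+2.5981i
X[3] = 0
X[4] = -1.5000-2.5981i
X[5] = -1.5000-0.8660i

X = [12, -1.5000+0.8660i, -1.5000+2.5981i, 0, -1.5000-2.5981i, -1.5000-0.8660i]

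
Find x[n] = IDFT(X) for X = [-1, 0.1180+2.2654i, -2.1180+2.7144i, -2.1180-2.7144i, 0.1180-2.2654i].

x[n] = (1/5) Σ(k=0 to 4) X[k] · e^(2πikn/5)

Computing each x[n]:
x[0] = -1
x[1] = -1
x[2] = 0
x[3] = -1
x[4] = 2

x = [-1, -1, 0, -1, 2]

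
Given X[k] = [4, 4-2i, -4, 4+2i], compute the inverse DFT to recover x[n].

x[n] = (1/4) Σ(k=0 to 3) X[k] · e^(2πikn/4)

Computing each x[n]:
x[0] = 2
x[1] = 3
x[2] = -2
x[3] = 1

x = [2, 3, -2, 1]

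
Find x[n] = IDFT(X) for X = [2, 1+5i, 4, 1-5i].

x[n] = (1/4) Σ(k=0 to 3) X[k] · e^(2πikn/4)

Computing each x[n]:
x[0] = 2
x[1] = -3
x[2] = 1
x[3] = 2

x = [2, -3, 1, 2]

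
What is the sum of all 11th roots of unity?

Sum of all nth roots of unity equals 0 for n > 1 (geometric series with r ≠ 1).

0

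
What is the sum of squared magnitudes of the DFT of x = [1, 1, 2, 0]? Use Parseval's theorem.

Parseval: Σ|x[n]|² = (1/N)Σ|X[k]|², so Σ|X[k]|² = N·Σ|x[n]|² = 4·6.0000

Σ|X[k]|² = N·Σ|x[n]|² = 4·6.0000 = 24.0000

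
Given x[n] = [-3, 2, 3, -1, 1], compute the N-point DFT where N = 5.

X[k] = Σ(n=0 to 4) x[n] · ω_5^(nk)
where ω_5 = e^(-2πi/5)

Computing each X[k]:
X[0] = 2
X[1] = -3.6910-3.3022i
X[2] = -4.8090+3.2164i
X[3] = -4.8090-3.2164i
X[4] = -3.6910+3.3022i

X = [2, -3.6910-3.3022i, -4.8090+3.2164i, -4.8090-3.2164i, -3.6910+3.3022i]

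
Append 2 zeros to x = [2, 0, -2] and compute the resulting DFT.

Original 3-point DFT: [0, 3.0000-1.7321i, 3.0000+1.7321i]
Zero-padded 5-point DFT provides frequency interpolation.

DFT_5([x, 0, ...]) = [0, 3.6180+1.1756i, 1.3820-1.9021i, 1.3820+1.9021i, 3.6180-1.1756i]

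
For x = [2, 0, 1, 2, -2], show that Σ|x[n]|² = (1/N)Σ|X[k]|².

Time domain:
Σ|x[n]|² = |2|² + |0|² + |1|² + |2|² + |-2|² = 13.0000

Frequency domain:
(1/5)Σ|X[k]|² = (1/5)(|3|² + |-1.0451-1.3143i|² + |4.5451-2.1266i|² + |4.5451+2.1266i|² + |-1.0451+1.3143i|²) = (1/5)·65.0000 = 13.0000

Both sides agree, confirming Parseval's theorem.

Σ|x[n]|² = (1/N)Σ|X[k]|² = 13.0000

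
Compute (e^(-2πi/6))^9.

Since ω_6^6 = 1, powers reduce modulo 6.
9 mod 6 = 3
So ω_6^9 = ω_6^3 = e^(-2πi·3/6)

ω_6^9 = ω_6^3 = -1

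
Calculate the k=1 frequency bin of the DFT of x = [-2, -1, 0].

X[1] = Σ(n=0 to 2) x[n] · ω_3^(1n) where ω_3 = e^(-2πi/3)
= (-2)·ω_3^0 + (-1)·ω_3^1 + (0)·ω_3^2

X[1] = -1.5000+0.8660i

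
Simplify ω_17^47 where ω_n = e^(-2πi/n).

Since ω_17^17 = 1, powers reduce modulo 17.
47 mod 17 = 13
So ω_17^47 = ω_17^13 = e^(-2πi·13/17)

ω_17^47 = ω_17^13 = 0.0923+0.9957i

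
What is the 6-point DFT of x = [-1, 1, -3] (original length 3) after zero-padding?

Original 3-point DFT: [-3, -3.4641i, 3.4641i]
Zero-padded 6-point DFT provides frequency interpolation.

DFT_6([x, 0, ...]) = [-3, 1.0000+1.7321i, -3.4641i, -5, 3.4641i, 1.0000-1.7321i]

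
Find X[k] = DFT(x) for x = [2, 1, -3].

X[k] = Σ(n=0 to 2) x[n] · ω_3^(nk)
where ω_3 = e^(-2πi/3)

Computing each X[k]:
X[0] = 0
X[1] = 3.0000-3.4641i
X[2] = 3.0000+3.4641i

X = [0, 3.0000-3.4641i, 3.0000+3.4641i]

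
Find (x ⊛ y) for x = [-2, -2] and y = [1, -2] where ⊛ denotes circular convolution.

(x ⊛ y)[n] = Σ(m=0 to 1) x[m] · y[(n-m) mod 2]

Computing each output sample:
(x ⊛ y)[0] = 2
(x ⊛ y)[1] = 2

x ⊛ y = [2, 2]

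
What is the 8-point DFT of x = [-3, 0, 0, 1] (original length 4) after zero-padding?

Original 4-point DFT: [-2, -3+1i, -4, -3-1i]
Zero-padded 8-point DFT provides frequency interpolation.

DFT_8([x, 0, ...]) = [-2, -3.7071-0.7071i, -3+1i, -2.2929-0.7071i, -4, -2.2929+0.7071i, -3-1i, -3.7071+0.7071i]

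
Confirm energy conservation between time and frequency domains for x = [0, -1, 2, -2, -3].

Time domain:
Σ|x[n]|² = |0|² + |-1|² + |2|² + |-2|² + |-3|² = 18.0000

Frequency domain:
(1/5)Σ|X[k]|² = (1/5)(|-4|² + |-1.2361-4.2533i|² + |3.2361+2.6287i|² + |3.2361-2.6287i|² + |-1.2361+4.2533i|²) = (1/5)·90.0000 = 18.0000

Both sides agree, confirming Parseval's theorem.

Σ|x[n]|² = (1/N)Σ|X[k]|² = 18.0000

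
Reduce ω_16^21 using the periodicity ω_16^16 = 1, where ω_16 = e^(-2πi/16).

Since ω_16^16 = 1, powers reduce modulo 16.
21 mod 16 = 5
So ω_16^21 = ω_16^5 = e^(-2πi·5/16)

ω_16^21 = ω_16^5 = -0.3827-0.9239i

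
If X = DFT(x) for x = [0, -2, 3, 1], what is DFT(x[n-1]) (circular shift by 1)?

Time shift by 1: X_shifted[k] = ω_4^(1k) · X[k]
Shifted x = [1, 0, -2, 3]

DFT(x[n-1]) = [2, 3+3i, -4, 3-3i]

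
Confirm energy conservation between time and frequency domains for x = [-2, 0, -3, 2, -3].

Time domain:
Σ|x[n]|² = |-2|² + |0|² + |-3|² + |2|² + |-3|² = 26.0000

Frequency domain:
(1/5)Σ|X[k]|² = (1/5)(|-6|² + |-2.1180+0.0858i|² + |0.1180-6.5186i|² + |0.1180+6.5186i|² + |-2.1180-0.0858i|²) = (1/5)·130.0000 = 26.0000

Both sides agree, confirming Parseval's theorem.

Σ|x[n]|² = (1/N)Σ|X[k]|² = 26.0000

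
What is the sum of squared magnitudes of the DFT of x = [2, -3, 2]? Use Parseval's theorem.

Parseval: Σ|x[n]|² = (1/N)Σ|X[k]|², so Σ|X[k]|² = N·Σ|x[n]|² = 3·17.0000

Σ|X[k]|² = N·Σ|x[n]|² = 3·17.0000 = 51.0000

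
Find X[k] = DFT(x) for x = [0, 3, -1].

X[k] = Σ(n=0 to 2) x[n] · ω_3^(nk)
where ω_3 = e^(-2πi/3)

Computing each X[k]:
X[0] = 2
X[1] = -1.0000-3.4641i
X[2] = -1.0000+3.4641i

X = [2, -1.0000-3.4641i, -1.0000+3.4641i]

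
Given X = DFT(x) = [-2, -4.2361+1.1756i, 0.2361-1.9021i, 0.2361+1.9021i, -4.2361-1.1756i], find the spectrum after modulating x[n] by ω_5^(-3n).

Modulation property: DFT(ω_5^(-3n)·x[n]) = X[(k-3) mod 5], so circularly shift X by 3 positions.

X[k-3] = [0.2361-1.9021i, 0.2361+1.9021i, -4.2361-1.1756i, -2, -4.2361+1.1756i]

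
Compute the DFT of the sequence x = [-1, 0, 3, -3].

X[k] = Σ(n=0 to 3) x[n] · ω_4^(nk)
where ω_4 = e^(-2πi/4)

Computing each X[k]:
X[0] = -1
X[1] = -4-3i
X[2] = 5
X[3] = -4+3i

X = [-1, -4-3i, 5, -4+3i]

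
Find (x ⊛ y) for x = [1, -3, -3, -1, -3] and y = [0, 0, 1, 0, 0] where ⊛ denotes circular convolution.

(x ⊛ y)[n] = Σ(m=0 to 4) x[m] · y[(n-m) mod 5]

Computing each output sample:
(x ⊛ y)[0] = -1
(x ⊛ y)[1] = -3
(x ⊛ y)[2] = 1
(x ⊛ y)[3] = -3
(x ⊛ y)[4] = -3

x ⊛ y = [-1, -3, 1, -3, -3]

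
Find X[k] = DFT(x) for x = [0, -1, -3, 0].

X[k] = Σ(n=0 to 3) x[n] · ω_4^(nk)
where ω_4 = e^(-2πi/4)

Computing each X[k]:
X[0] = -4
X[1] = 3+1i
X[2] = -2
X[3] = 3-1i

X = [-4, 3+1i, -2, 3-1i]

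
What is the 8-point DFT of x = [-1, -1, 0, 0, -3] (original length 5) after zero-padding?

Original 5-point DFT: [-5, -2.2361-1.9021i, 2.2361-1.1756i, 2.2361+1.1756i, -2.2361+1.9021i]
Zero-padded 8-point DFT provides frequency interpolation.

DFT_8([x, 0, ...]) = [-5, 1.2929+0.7071i, -4+1i, 2.7071+0.7071i, -3, 2.7071-0.7071i, -4-1i, 1.2929-0.7071i]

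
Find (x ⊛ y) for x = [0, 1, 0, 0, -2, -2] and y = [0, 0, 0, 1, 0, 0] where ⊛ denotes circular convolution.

(x ⊛ y)[n] = Σ(m=0 to 5) x[m] · y[(n-m) mod 6]

Computing each output sample:
(x ⊛ y)[0] = 0
(x ⊛ y)[1] = -2
(x ⊛ y)[2] = -2
(x ⊛ y)[3] = 0
(x ⊛ y)[4] = 1
(x ⊛ y)[5] = 0

x ⊛ y = [0, -2, -2, 0, 1, 0]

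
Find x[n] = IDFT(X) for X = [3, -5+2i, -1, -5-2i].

x[n] = (1/4) Σ(k=0 to 3) X[k] · e^(2πikn/4)

Computing each x[n]:
x[0] = -2
x[1] = 0
x[2] = 3
x[3] = 2

x = [-2, 0, 3, 2]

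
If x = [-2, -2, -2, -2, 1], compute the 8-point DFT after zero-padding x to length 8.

Original 5-point DFT: [-7, 0.9271+2.8532i, -2.4271+1.7634i, -2.4271-1.7634i, 0.9271-2.8532i]
Zero-padded 8-point DFT provides frequency interpolation.

DFT_8([x, 0, ...]) = [-7, -3.0000+4.8284i, 1, -3.0000+0.8284i, 1, -3.0000-0.8284i, 1, -3.0000-4.8284i]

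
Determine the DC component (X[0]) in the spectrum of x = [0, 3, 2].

X[0] = Σ(n=0 to 2) x[n] · ω_3^0 = Σ x[n]
= (0) + (3) + (2)

X[0] = 5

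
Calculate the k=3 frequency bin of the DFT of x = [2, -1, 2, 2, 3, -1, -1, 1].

X[3] = Σ(n=0 to 7) x[n] · ω_8^(3n) where ω_8 = e^(-2πi/8)
= (2)·ω_8^0 + (-1)·ω_8^3 + (2)·ω_8^6 + (2)·ω_8^9 + (3)·ω_8^12 + (-1)·ω_8^15 + (-1)·ω_8^18 + (1)·ω_8^21

X[3] = -0.2929+2.2929i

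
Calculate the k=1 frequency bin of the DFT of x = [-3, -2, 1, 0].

X[1] = Σ(n=0 to 3) x[n] · ω_4^(1n) where ω_4 = e^(-2πi/4)
= (-3)·ω_4^0 + (-2)·ω_4^1 + (1)·ω_4^2 + (0)·ω_4^3

X[1] = -4+2i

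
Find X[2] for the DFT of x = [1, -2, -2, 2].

X[2] = Σ(n=0 to 3) x[n] · ω_4^(2n) where ω_4 = e^(-2πi/4)
= (1)·ω_4^0 + (-2)·ω_4^2 + (-2)·ω_4^4 + (2)·ω_4^6

X[2] = -1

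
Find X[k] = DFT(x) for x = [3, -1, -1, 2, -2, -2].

X[k] = Σ(n=0 to 5) x[n] · ω_6^(nk)
where ω_6 = e^(-2πi/6)

Computing each X[k]:
X[0] = -1
X[1] = 1.0000-1.7321i
X[2] = 8
X[3] = 1
X[4] = 8
X[5] = 1.0000+1.7321i

X = [-1, 1.0000-1.7321i, 8, 1, 8, 1.0000+1.7321i]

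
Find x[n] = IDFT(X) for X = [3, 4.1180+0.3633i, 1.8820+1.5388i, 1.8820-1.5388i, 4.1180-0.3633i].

x[n] = (1/5) Σ(k=0 to 4) X[k] · e^(2πikn/5)

Computing each x[n]:
x[0] = 3
x[1] = 0
x[2] = 0
x[3] = -1
x[4] = 1

x = [3, 0, 0, -1, 1]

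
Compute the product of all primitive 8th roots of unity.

The primitive 8th roots of unity are ω_8^k for k coprime to 8: k ∈ {1, 3, 5, 7}
Their product equals the constant term of the cyclotomic polynomial Φ_8(x) up to sign.
For n ≥ 3, the product of all primitive nth roots of unity is 1. (For n=1 it is 1; for n=2 it is -1.)

1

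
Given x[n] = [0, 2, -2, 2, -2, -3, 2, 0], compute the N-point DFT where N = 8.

X[k] = Σ(n=0 to 7) x[n] · ω_8^(nk)
where ω_8 = e^(-2πi/8)

Computing each X[k]:
X[0] = -1
X[1] = 4.1213-0.9497i
X[2] = -2+3i
X[3] = -0.1213-8.9497i
X[4] = -3
X[5] = -0.1213+8.9497i
X[6] = -2-3i
X[7] = 4.1213+0.9497i

X = [-1, 4.1213-0.9497i, -2+3i, -0.1213-8.9497i, -3, -0.1213+8.9497i, -2-3i, 4.1213+0.9497i]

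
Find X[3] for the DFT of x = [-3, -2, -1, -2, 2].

X[3] = Σ(n=0 to 4) x[n] · ω_5^(3n) where ω_5 = e^(-2πi/5)
= (-3)·ω_5^0 + (-2)·ω_5^3 + (-1)·ω_5^6 + (-2)·ω_5^9 + (2)·ω_5^12

X[3] = -3.9271-3.3022i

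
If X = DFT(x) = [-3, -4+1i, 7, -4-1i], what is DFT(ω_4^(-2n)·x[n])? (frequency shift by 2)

Modulation property: DFT(ω_4^(-2n)·x[n]) = X[(k-2) mod 4], so circularly shift X by 2 positions.

X[k-2] = [7, -4-1i, -3, -4+1i]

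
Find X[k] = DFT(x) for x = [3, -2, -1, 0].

X[k] = Σ(n=0 to 3) x[n] · ω_4^(nk)
where ω_4 = e^(-2πi/4)

Computing each X[k]:
X[0] = 0
X[1] = 4+2i
X[2] = 4
X[3] = 4-2i

X = [0, 4+2i, 4, 4-2i]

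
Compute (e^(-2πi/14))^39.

Since ω_14^14 = 1, powers reduce modulo 14.
39 mod 14 = 11
So ω_14^39 = ω_14^11 = e^(-2πi·11/14)

ω_14^39 = ω_14^11 = 0.2225+0.9749i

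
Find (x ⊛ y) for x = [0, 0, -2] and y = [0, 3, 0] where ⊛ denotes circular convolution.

(x ⊛ y)[n] = Σ(m=0 to 2) x[m] · y[(n-m) mod 3]

Computing each output sample:
(x ⊛ y)[0] = -6
(x ⊛ y)[1] = 0
(x ⊛ y)[2] = 0

x ⊛ y = [-6, 0, 0]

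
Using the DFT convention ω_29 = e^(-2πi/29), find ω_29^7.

ω_29^7 = e^(-2πi·7/29)
= cos(-2π·7/29) + i·sin(-2π·7/29)
= cos(-14π/29) + i·sin(-14π/29)

ω_29^7 = cos(-14π/29) + i·sin(-14π/29) = 0.0541-0.9985i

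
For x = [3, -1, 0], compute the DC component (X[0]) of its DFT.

X[0] = Σ(n=0 to 2) x[n] · ω_3^0 = Σ x[n]
= (3) + (-1) + (0)

X[0] = 2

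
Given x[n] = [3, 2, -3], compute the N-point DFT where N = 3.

X[k] = Σ(n=0 to 2) x[n] · ω_3^(nk)
where ω_3 = e^(-2πi/3)

Computing each X[k]:
X[0] = 2
X[1] = 3.5000-4.3301i
X[2] = 3.5000+4.3301i

X = [2, 3.5000-4.3301i, 3.5000+4.3301i]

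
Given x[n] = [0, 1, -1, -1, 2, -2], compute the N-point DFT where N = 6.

X[k] = Σ(n=0 to 5) x[n] · ω_6^(nk)
where ω_6 = e^(-2πi/6)

Computing each X[k]:
X[0] = -1
X[1] = 0
X[2] = -1.0000-5.1962i
X[3] = 3
X[4] = -1.0000+5.1962i
X[5] = 0

X = [-1, 0, -1.0000-5.1962i, 3, -1.0000+5.1962i, 0]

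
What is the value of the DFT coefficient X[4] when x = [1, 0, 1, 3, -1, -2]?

X[4] = Σ(n=0 to 5) x[n] · ω_6^(4n) where ω_6 = e^(-2πi/6)
= (1)·ω_6^0 + (0)·ω_6^4 + (1)·ω_6^8 + (3)·ω_6^12 + (-1)·ω_6^16 + (-2)·ω_6^20

X[4] = 5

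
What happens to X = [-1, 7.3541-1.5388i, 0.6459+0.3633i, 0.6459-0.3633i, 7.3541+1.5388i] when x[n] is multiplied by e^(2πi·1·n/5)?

Modulation property: DFT(ω_5^(-1n)·x[n]) = X[(k-1) mod 5], so circularly shift X by 1 positions.

X[k-1] = [7.3541+1.5388i, -1, 7.3541-1.5388i, 0.6459+0.3633i, 0.6459-0.3633i]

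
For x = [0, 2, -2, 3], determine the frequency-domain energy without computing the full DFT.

Parseval: Σ|x[n]|² = (1/N)Σ|X[k]|², so Σ|X[k]|² = N·Σ|x[n]|² = 4·17.0000

Σ|X[k]|² = N·Σ|x[n]|² = 4·17.0000 = 68.0000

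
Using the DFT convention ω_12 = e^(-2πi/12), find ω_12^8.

ω_12^8 = e^(-2πi·8/12)
= cos(-2π·8/12) + i·sin(-2π·8/12)
= cos(-16π/12) + i·sin(-16π/12)

ω_12^8 = cos(-16π/12) + i·sin(-16π/12) = -0.5000+0.8660i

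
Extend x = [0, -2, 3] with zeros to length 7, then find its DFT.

Original 3-point DFT: [1, -0.5000+4.3301i, -0.5000-4.3301i]
Zero-padded 7-point DFT provides frequency interpolation.

DFT_7([x, 0, ...]) = [1, -1.9145-1.3611i, -2.2579+3.2515i, 3.6724+3.2133i, 3.6724-3.2133i, -2.2579-3.2515i, -1.9145+1.3611i]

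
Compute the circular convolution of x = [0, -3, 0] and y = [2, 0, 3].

(x ⊛ y)[n] = Σ(m=0 to 2) x[m] · y[(n-m) mod 3]

Computing each output sample:
(x ⊛ y)[0] = -9
(x ⊛ y)[1] = -6
(x ⊛ y)[2] = 0

x ⊛ y = [-9, -6, 0]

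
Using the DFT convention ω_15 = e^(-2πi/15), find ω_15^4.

ω_15^4 = e^(-2πi·4/15)
= cos(-2π·4/15) + i·sin(-2π·4/15)
= cos(-8π/15) + i·sin(-8π/15)

ω_15^4 = cos(-8π/15) + i·sin(-8π/15) = -0.1045-0.9945i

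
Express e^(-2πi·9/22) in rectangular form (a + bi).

ω_22^9 = e^(-2πi·9/22)
= cos(-2π·9/22) + i·sin(-2π·9/22)
= cos(-18π/22) + i·sin(-18π/22)

ω_22^9 = cos(-18π/22) + i·sin(-18π/22) = -0.8413-0.5406i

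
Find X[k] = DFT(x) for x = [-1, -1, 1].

X[k] = Σ(n=0 to 2) x[n] · ω_3^(nk)
where ω_3 = e^(-2πi/3)

Computing each X[k]:
X[0] = -1
X[1] = -1.0000+1.7321i
X[2] = -1.0000-1.7321i

X = [-1, -1.0000+1.7321i, -1.0000-1.7321i]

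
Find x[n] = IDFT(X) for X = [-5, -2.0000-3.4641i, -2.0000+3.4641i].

x[n] = (1/3) Σ(k=0 to 2) X[k] · e^(2πikn/3)

Computing each x[n]:
x[0] = -3
x[1] = 1
x[2] = -3

x = [-3, 1, -3]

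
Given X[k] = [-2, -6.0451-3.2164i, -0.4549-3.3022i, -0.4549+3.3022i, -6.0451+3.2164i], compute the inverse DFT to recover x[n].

x[n] = (1/5) Σ(k=0 to 4) X[k] · e^(2πikn/5)

Computing each x[n]:
x[0] = -3
x[1] = 1
x[2] = 1
x[3] = 2
x[4] = -3

x = [-3, 1, 1, 2, -3]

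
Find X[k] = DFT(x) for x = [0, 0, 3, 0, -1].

X[k] = Σ(n=0 to 4) x[n] · ω_5^(nk)
where ω_5 = e^(-2πi/5)

Computing each X[k]:
X[0] = 2
X[1] = -2.7361-2.7144i
X[2] = 1.7361+2.2654i
X[3] = 1.7361-2.2654i
X[4] = -2.7361+2.7144i

X = [2, -2.7361-2.7144i, 1.7361+2.2654i, 1.7361-2.2654i, -2.7361+2.7144i]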